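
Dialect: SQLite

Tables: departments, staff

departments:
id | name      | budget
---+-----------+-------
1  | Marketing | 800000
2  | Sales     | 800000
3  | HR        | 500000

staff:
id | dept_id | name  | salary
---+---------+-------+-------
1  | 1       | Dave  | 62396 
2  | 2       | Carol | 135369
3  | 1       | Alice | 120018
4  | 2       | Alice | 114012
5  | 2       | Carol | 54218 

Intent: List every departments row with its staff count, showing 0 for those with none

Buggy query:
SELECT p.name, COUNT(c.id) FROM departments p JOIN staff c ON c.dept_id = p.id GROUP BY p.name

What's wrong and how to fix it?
Bug: An inner join excludes parents with zero children

Fix: Use LEFT JOIN so parents without children still appear (COUNT(c.id) gives 0)

Corrected query:
SELECT p.name, COUNT(c.id) FROM departments p LEFT JOIN staff c ON c.dept_id = p.id GROUP BY p.name

Result:
name      | COUNT(c.id)
----------+------------
HR        | 0          
Marketing | 2          
Sales     | 3          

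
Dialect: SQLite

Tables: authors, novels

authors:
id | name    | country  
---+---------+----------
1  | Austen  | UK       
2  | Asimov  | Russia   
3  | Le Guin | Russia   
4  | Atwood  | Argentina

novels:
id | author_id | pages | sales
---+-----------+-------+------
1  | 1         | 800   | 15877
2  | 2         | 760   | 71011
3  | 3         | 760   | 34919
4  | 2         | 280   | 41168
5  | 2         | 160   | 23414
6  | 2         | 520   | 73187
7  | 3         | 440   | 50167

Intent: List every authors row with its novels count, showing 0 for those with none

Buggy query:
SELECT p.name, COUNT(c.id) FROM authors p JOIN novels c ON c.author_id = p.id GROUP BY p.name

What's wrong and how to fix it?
Bug: An inner join excludes parents with zero children

Fix: Use LEFT JOIN so parents without children still appear (COUNT(c.id) gives 0)

Corrected query:
SELECT p.name, COUNT(c.id) FROM authors p LEFT JOIN novels c ON c.author_id = p.id GROUP BY p.name

Result:
name    | COUNT(c.id)
--------+------------
Asimov  | 4          
Atwood  | 0          
Austen  | 1          
Le Guin | 2          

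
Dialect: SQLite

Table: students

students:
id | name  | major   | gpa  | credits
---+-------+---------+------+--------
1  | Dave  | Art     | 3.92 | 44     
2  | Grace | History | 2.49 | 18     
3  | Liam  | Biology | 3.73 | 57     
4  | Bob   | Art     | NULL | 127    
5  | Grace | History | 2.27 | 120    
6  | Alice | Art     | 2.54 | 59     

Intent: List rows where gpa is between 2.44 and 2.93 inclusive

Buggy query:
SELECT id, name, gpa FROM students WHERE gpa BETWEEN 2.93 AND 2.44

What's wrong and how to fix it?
Bug: The bounds are reversed; BETWEEN a AND b requires a <= b to match anything

Fix: Swap the bounds so the smaller value comes first

Corrected query:
SELECT id, name, gpa FROM students WHERE gpa BETWEEN 2.44 AND 2.93

Result:
id | name  | gpa 
---+-------+-----
2  | Grace | 2.49
6  | Alice | 2.54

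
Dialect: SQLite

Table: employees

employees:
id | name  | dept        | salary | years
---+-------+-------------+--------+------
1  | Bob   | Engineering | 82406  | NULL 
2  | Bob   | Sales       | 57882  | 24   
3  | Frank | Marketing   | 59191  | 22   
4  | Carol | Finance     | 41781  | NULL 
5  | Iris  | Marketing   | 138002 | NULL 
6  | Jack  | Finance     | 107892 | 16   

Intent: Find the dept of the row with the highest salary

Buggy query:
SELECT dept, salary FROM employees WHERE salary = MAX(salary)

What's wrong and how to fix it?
Bug: WHERE is evaluated per row; an aggregate over the whole table isn't defined there

Fix: Use a subquery: WHERE salary = (SELECT MAX(salary) FROM employees)

Corrected query:
SELECT dept, salary FROM employees WHERE salary = (SELECT MAX(salary) FROM employees)

Result:
dept      | salary
----------+-------
Marketing | 138002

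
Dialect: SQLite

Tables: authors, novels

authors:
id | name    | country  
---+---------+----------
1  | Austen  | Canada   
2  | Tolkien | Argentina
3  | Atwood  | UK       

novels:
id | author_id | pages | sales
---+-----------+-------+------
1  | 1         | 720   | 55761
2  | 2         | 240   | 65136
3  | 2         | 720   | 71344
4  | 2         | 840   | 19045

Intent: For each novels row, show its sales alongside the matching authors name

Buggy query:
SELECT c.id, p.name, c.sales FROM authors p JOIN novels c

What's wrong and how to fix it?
Bug: Missing join condition: each novels row is matched to all authors rows instead of just its own

Fix: Specify the join condition linking the foreign key to the parent id

Corrected query:
SELECT c.id, p.name, c.sales FROM authors p JOIN novels c ON c.author_id = p.id

Result:
id | name    | sales
---+---------+------
1  | Austen  | 55761
2  | Tolkien | 65136
3  | Tolkien | 71344
4  | Tolkien | 19045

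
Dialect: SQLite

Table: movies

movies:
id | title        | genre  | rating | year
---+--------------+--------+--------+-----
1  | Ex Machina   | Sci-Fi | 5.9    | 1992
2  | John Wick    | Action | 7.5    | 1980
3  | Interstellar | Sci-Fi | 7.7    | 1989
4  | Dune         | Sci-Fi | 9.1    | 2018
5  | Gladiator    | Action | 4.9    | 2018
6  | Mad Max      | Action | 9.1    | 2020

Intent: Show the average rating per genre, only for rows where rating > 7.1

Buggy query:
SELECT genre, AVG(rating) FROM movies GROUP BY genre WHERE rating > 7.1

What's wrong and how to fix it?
Bug: Row-level WHERE must come before GROUP BY in the clause order

Fix: Place WHERE between FROM and GROUP BY

Corrected query:
SELECT genre, AVG(rating) FROM movies WHERE rating > 7.1 GROUP BY genre

Result:
genre  | AVG(rating)
-------+------------
Action | 8.3        
Sci-Fi | 8.4        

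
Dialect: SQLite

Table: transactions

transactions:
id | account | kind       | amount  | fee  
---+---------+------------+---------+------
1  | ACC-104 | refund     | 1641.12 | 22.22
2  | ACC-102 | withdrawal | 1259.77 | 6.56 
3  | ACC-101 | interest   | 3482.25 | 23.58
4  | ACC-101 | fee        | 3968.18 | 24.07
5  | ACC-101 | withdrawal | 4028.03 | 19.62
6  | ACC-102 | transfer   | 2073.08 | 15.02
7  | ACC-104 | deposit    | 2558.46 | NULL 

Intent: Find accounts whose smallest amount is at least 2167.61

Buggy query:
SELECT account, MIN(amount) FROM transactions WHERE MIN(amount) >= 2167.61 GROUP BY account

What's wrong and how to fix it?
Bug: Aggregates like MIN are computed per group after WHERE runs

Fix: Use HAVING for the per-group MIN condition

Corrected query:
SELECT account, MIN(amount) FROM transactions GROUP BY account HAVING MIN(amount) >= 2167.61

Result:
account | MIN(amount)
--------+------------
ACC-101 | 3482.25    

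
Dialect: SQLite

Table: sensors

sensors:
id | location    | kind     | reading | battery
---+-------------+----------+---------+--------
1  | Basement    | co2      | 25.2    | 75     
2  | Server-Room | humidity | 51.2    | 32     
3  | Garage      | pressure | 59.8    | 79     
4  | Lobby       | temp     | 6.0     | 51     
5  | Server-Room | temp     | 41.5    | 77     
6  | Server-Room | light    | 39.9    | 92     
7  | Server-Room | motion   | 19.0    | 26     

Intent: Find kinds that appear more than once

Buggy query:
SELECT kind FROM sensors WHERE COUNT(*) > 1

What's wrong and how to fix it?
Bug: COUNT(*) is an aggregate and cannot be used in WHERE

Fix: Group first, then use HAVING for the count condition

Corrected query:
SELECT kind FROM sensors GROUP BY kind HAVING COUNT(*) > 1

Result:
kind
----
temp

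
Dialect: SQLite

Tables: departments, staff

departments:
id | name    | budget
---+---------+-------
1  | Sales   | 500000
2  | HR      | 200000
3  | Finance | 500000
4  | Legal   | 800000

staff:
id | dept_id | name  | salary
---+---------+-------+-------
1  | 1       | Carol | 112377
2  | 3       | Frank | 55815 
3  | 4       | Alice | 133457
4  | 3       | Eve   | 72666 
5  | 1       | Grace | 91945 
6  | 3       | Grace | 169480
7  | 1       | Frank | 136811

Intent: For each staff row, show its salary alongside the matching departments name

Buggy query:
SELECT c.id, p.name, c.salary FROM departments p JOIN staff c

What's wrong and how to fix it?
Bug: JOIN with no ON clause produces a cartesian product; every staff row pairs with every departments row

Fix: Add ON c.dept_id = p.id to the JOIN

Corrected query:
SELECT c.id, p.name, c.salary FROM departments p JOIN staff c ON c.dept_id = p.id

Result:
id | name    | salary
---+---------+-------
1  | Sales   | 112377
2  | Finance | 55815 
3  | Legal   | 133457
4  | Finance | 72666 
5  | Sales   | 91945 
6  | Finance | 169480
7  | Sales   | 136811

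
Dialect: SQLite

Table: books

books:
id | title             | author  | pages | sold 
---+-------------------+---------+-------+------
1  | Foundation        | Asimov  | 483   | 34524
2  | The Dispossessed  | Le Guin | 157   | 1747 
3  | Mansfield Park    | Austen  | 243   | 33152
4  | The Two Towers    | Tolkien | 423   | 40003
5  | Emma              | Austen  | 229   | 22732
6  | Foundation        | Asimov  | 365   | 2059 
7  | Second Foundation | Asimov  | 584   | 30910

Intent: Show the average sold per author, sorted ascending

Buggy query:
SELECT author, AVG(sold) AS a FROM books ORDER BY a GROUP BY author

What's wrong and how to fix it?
Bug: ORDER BY appears before GROUP BY; SQL clause order requires GROUP BY first

Fix: Move ORDER BY to the end, after GROUP BY

Corrected query:
SELECT author, AVG(sold) AS a FROM books GROUP BY author ORDER BY a

Result:
author  | a           
--------+-------------
Le Guin | 1747        
Asimov  | 22497.666667
Austen  | 27942       
Tolkien | 40003       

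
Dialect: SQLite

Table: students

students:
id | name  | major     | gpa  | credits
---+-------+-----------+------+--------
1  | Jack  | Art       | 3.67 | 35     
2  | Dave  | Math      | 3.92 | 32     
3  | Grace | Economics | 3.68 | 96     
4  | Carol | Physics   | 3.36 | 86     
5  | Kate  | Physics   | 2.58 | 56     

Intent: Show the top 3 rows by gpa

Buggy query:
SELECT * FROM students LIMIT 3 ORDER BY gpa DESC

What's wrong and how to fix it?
Bug: ORDER BY cannot follow LIMIT; LIMIT is the final clause

Fix: Swap the clauses: ORDER BY first, then LIMIT

Corrected query:
SELECT * FROM students ORDER BY gpa DESC LIMIT 3

Result:
id | name  | major     | gpa  | credits
---+-------+-----------+------+--------
2  | Dave  | Math      | 3.92 | 32     
3  | Grace | Economics | 3.68 | 96     
1  | Jack  | Art       | 3.67 | 35     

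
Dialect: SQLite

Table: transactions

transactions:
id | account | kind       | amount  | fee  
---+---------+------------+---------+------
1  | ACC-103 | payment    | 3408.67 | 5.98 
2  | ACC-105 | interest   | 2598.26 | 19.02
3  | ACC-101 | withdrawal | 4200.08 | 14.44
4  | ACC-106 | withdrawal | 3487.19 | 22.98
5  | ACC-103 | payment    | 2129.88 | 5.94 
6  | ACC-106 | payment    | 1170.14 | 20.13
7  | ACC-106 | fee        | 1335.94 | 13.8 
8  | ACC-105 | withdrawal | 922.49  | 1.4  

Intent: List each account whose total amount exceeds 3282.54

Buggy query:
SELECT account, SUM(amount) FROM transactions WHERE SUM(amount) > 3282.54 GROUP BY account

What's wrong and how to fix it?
Bug: WHERE runs before GROUP BY, so aggregates aren't available there

Fix: Move the aggregate condition to a HAVING clause

Corrected query:
SELECT account, SUM(amount) FROM transactions GROUP BY account HAVING SUM(amount) > 3282.54

Result:
account | SUM(amount)
--------+------------
ACC-101 | 4200.08    
ACC-103 | 5538.55    
ACC-105 | 3520.75    
ACC-106 | 5993.27    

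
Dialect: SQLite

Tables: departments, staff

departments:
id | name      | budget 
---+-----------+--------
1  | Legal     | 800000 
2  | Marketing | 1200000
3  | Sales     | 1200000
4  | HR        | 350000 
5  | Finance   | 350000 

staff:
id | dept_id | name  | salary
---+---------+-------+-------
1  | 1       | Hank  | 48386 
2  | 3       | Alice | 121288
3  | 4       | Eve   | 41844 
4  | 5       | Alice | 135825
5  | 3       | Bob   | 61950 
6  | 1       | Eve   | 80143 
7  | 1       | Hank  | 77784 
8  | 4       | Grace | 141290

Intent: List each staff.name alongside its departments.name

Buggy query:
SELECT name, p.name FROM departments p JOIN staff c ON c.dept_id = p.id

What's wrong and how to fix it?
Bug: Both tables have a 'name' column; the unqualified reference is ambiguous

Fix: Qualify the column with its table alias (c.name)

Corrected query:
SELECT c.name, p.name FROM departments p JOIN staff c ON c.dept_id = p.id

Result:
name  | name   
------+--------
Hank  | Legal  
Alice | Sales  
Eve   | HR     
Alice | Finance
Bob   | Sales  
Eve   | Legal  
Hank  | Legal  
Grace | HR     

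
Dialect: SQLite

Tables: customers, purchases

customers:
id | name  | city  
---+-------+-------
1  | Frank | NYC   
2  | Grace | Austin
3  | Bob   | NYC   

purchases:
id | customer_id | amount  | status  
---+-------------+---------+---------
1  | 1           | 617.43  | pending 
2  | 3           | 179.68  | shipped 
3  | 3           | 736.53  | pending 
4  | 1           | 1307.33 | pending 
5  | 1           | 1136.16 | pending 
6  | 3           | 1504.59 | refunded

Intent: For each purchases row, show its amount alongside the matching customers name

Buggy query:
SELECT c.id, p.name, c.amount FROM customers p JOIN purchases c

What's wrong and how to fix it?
Bug: JOIN with no ON clause produces a cartesian product; every purchases row pairs with every customers row

Fix: Add ON c.customer_id = p.id to the JOIN

Corrected query:
SELECT c.id, p.name, c.amount FROM customers p JOIN purchases c ON c.customer_id = p.id

Result:
id | name  | amount 
---+-------+--------
1  | Frank | 617.43 
2  | Bob   | 179.68 
3  | Bob   | 736.53 
4  | Frank | 1307.33
5  | Frank | 1136.16
6  | Bob   | 1504.59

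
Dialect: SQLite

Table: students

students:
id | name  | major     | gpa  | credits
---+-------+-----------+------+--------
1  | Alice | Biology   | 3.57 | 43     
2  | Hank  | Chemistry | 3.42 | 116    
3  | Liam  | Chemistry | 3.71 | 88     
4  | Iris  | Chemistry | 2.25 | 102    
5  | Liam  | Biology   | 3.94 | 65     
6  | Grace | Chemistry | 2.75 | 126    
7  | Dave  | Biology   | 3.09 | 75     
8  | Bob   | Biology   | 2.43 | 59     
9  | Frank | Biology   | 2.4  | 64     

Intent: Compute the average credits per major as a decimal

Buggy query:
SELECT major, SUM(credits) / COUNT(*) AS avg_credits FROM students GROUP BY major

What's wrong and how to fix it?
Bug: Both operands are integers, so '/' performs integer division and truncates

Fix: Cast one side to REAL so the division keeps the fractional part

Corrected query:
SELECT major, SUM(credits) * 1.0 / COUNT(*) AS avg_credits FROM students GROUP BY major

Result:
major     | avg_credits
----------+------------
Biology   | 61.2       
Chemistry | 108        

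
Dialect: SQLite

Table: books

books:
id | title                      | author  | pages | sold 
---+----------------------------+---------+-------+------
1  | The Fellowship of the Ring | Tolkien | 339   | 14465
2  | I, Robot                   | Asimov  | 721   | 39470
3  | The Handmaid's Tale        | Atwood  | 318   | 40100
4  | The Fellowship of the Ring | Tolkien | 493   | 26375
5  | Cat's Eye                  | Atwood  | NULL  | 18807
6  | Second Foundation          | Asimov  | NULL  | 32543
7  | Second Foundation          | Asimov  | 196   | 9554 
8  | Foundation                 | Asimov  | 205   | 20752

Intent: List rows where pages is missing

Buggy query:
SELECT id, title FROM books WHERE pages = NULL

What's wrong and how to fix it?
Bug: '= NULL' is always unknown in SQL three-valued logic, so no rows match

Fix: Replace '= NULL' with 'IS NULL'

Corrected query:
SELECT id, title FROM books WHERE pages IS NULL

Result:
id | title            
---+------------------
5  | Cat's Eye        
6  | Second Foundation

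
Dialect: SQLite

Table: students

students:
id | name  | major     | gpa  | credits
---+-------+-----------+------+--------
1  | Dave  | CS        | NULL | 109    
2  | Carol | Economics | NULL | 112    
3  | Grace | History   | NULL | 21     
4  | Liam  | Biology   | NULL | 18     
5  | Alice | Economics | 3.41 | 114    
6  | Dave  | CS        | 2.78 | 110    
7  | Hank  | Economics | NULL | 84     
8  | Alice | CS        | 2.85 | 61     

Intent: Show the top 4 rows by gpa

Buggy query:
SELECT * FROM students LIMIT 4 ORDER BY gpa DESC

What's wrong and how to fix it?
Bug: ORDER BY cannot follow LIMIT; LIMIT is the final clause

Fix: Sort with ORDER BY, then apply LIMIT

Corrected query:
SELECT * FROM students ORDER BY gpa DESC LIMIT 4

Result:
id | name  | major     | gpa  | credits
---+-------+-----------+------+--------
5  | Alice | Economics | 3.41 | 114    
8  | Alice | CS        | 2.85 | 61     
6  | Dave  | CS        | 2.78 | 110    
1  | Dave  | CS        | NULL | 109    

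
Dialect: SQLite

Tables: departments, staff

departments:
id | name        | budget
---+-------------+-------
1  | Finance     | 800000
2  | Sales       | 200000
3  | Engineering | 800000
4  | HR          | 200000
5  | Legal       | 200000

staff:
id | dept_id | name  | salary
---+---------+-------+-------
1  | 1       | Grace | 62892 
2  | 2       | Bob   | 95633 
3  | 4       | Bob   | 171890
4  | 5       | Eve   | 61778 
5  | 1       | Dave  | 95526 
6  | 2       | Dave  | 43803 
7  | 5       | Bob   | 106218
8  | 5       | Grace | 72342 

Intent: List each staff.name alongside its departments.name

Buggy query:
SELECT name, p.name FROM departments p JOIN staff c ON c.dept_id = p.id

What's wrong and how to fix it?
Bug: 'name' exists in both joined tables, so the database can't tell which one is meant

Fix: Qualify the column with its table alias (c.name)

Corrected query:
SELECT c.name, p.name FROM departments p JOIN staff c ON c.dept_id = p.id

Result:
name  | name   
------+--------
Grace | Finance
Bob   | Sales  
Bob   | HR     
Eve   | Legal  
Dave  | Finance
Dave  | Sales  
Bob   | Legal  
Grace | Legal  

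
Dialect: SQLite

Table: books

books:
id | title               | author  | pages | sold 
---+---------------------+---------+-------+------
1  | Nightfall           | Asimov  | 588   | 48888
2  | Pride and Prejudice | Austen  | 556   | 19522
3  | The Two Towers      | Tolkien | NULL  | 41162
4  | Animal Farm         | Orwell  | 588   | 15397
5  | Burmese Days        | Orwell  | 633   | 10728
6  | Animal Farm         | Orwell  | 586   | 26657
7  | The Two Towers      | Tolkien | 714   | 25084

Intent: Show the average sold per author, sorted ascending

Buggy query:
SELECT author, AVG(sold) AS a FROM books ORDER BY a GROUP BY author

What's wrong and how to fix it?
Bug: GROUP BY must precede ORDER BY

Fix: Move ORDER BY to the end, after GROUP BY

Corrected query:
SELECT author, AVG(sold) AS a FROM books GROUP BY author ORDER BY a

Result:
author  | a    
--------+------
Orwell  | 17594
Austen  | 19522
Tolkien | 33123
Asimov  | 48888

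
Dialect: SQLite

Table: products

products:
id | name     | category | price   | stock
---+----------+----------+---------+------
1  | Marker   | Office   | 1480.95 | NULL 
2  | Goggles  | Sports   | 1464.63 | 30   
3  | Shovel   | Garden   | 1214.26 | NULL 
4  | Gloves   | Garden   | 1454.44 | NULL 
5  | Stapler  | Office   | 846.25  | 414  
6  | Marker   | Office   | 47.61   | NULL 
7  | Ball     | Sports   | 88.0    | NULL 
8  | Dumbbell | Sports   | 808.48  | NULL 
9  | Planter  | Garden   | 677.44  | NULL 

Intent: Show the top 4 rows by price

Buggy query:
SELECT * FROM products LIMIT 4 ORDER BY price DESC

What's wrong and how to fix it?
Bug: LIMIT must come after ORDER BY

Fix: Swap the clauses: ORDER BY first, then LIMIT

Corrected query:
SELECT * FROM products ORDER BY price DESC LIMIT 4

Result:
id | name    | category | price   | stock
---+---------+----------+---------+------
1  | Marker  | Office   | 1480.95 | NULL 
2  | Goggles | Sports   | 1464.63 | 30   
4  | Gloves  | Garden   | 1454.44 | NULL 
3  | Shovel  | Garden   | 1214.26 | NULL 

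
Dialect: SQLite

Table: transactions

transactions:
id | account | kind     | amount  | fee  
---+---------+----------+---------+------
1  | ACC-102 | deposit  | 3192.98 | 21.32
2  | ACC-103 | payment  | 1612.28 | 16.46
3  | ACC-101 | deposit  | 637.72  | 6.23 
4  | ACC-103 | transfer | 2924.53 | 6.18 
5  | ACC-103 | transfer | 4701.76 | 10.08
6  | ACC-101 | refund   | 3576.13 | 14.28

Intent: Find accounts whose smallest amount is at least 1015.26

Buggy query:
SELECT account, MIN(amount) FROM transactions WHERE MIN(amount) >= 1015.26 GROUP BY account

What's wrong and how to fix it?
Bug: Aggregates like MIN are computed per group after WHERE runs

Fix: Use HAVING for the per-group MIN condition

Corrected query:
SELECT account, MIN(amount) FROM transactions GROUP BY account HAVING MIN(amount) >= 1015.26

Result:
account | MIN(amount)
--------+------------
ACC-102 | 3192.98    
ACC-103 | 1612.28    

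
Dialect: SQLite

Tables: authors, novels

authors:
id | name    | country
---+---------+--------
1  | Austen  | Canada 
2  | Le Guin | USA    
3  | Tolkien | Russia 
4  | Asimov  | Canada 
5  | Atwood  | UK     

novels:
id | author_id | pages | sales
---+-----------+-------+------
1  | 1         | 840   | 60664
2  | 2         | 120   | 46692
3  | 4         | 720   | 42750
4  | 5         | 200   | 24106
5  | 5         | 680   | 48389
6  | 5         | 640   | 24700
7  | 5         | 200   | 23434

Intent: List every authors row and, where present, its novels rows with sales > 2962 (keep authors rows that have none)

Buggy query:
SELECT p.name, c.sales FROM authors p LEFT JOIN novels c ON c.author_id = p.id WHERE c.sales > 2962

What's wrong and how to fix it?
Bug: Filtering c.sales in WHERE discards the NULL rows produced by LEFT JOIN, turning it into an inner join

Fix: Move the right-table condition into the ON clause so unmatched parents are kept

Corrected query:
SELECT p.name, c.sales FROM authors p LEFT JOIN novels c ON c.author_id = p.id AND c.sales > 2962

Result:
name    | sales
--------+------
Austen  | 60664
Le Guin | 46692
Tolkien | NULL 
Asimov  | 42750
Atwood  | 23434
Atwood  | 24106
Atwood  | 24700
Atwood  | 48389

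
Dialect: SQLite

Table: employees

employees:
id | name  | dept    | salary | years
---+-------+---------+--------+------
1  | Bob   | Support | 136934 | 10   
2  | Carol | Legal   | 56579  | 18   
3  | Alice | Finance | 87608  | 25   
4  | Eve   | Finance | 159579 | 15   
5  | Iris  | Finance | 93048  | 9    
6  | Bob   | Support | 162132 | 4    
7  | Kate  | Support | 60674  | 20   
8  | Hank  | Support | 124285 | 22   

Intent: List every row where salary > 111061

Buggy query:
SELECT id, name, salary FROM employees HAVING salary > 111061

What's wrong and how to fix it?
Bug: HAVING filters the output of aggregation, but this query has no GROUP BY and no aggregate functions, so SQLite rejects it (HAVING clause on a non-aggregate query); the condition here is per row

Fix: Use WHERE for row-level filtering

Corrected query:
SELECT id, name, salary FROM employees WHERE salary > 111061

Result:
id | name | salary
---+------+-------
1  | Bob  | 136934
4  | Eve  | 159579
6  | Bob  | 162132
8  | Hank | 124285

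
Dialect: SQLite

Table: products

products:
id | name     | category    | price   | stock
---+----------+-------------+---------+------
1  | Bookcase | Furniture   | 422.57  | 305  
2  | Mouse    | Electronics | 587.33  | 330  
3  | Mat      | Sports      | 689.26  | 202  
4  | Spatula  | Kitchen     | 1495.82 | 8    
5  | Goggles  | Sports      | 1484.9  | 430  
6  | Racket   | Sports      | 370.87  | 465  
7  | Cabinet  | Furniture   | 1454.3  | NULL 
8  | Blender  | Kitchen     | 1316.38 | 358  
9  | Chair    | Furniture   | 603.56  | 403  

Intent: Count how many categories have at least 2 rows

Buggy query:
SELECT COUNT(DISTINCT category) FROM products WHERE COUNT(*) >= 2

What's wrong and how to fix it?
Bug: COUNT(*) cannot appear in WHERE; the per-group count doesn't exist yet

Fix: Use a subquery that GROUPs and filters with HAVING, then count its rows

Corrected query:
SELECT COUNT(*) FROM (SELECT category FROM products GROUP BY category HAVING COUNT(*) >= 2)

Result:
COUNT(*)
--------
3       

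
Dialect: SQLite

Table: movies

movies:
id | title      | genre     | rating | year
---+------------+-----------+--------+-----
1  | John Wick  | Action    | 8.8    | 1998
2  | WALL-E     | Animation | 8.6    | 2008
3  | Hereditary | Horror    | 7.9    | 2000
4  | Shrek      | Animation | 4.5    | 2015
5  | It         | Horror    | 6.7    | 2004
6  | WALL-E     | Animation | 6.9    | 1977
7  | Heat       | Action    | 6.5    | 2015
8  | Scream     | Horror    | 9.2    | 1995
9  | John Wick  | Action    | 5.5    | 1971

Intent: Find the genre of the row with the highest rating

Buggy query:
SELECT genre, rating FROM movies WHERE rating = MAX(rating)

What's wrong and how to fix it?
Bug: MAX(rating) is an aggregate and cannot be used directly in WHERE

Fix: Wrap MAX in a scalar subquery so WHERE compares against a single value

Corrected query:
SELECT genre, rating FROM movies WHERE rating = (SELECT MAX(rating) FROM movies)

Result:
genre  | rating
-------+-------
Horror | 9.2   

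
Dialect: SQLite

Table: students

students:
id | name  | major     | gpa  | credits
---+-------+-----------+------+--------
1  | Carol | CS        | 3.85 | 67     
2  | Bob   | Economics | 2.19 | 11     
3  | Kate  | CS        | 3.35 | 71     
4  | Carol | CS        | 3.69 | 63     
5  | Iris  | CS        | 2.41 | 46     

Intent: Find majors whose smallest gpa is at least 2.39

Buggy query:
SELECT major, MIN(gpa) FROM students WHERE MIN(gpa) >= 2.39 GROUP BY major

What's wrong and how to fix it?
Bug: MIN() in WHERE is a misuse of aggregate

Fix: Use HAVING for the per-group MIN condition

Corrected query:
SELECT major, MIN(gpa) FROM students GROUP BY major HAVING MIN(gpa) >= 2.39

Result:
major | MIN(gpa)
------+---------
CS    | 2.41    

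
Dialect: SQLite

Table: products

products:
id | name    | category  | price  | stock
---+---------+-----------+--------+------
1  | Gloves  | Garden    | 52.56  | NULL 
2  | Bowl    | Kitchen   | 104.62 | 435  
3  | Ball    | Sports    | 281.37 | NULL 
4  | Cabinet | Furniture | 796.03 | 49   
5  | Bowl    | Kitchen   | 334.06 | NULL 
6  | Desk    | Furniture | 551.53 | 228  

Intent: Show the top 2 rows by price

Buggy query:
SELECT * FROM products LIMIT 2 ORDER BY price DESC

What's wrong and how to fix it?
Bug: ORDER BY cannot follow LIMIT; LIMIT is the final clause

Fix: Swap the clauses: ORDER BY first, then LIMIT

Corrected query:
SELECT * FROM products ORDER BY price DESC LIMIT 2

Result:
id | name    | category  | price  | stock
---+---------+-----------+--------+------
4  | Cabinet | Furniture | 796.03 | 49   
6  | Desk    | Furniture | 551.53 | 228  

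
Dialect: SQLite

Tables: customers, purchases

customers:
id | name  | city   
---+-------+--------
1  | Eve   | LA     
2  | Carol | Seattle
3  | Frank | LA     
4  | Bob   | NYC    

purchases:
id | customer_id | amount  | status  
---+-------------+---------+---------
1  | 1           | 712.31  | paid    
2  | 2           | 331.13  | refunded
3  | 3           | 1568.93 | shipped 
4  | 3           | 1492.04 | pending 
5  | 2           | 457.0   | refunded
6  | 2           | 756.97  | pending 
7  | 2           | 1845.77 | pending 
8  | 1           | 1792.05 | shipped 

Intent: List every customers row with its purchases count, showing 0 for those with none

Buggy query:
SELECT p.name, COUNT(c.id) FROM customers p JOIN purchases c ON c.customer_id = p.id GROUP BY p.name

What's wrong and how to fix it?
Bug: An inner join excludes parents with zero children

Fix: Use LEFT JOIN so parents without children still appear (COUNT(c.id) gives 0)

Corrected query:
SELECT p.name, COUNT(c.id) FROM customers p LEFT JOIN purchases c ON c.customer_id = p.id GROUP BY p.name

Result:
name  | COUNT(c.id)
------+------------
Bob   | 0          
Carol | 4          
Eve   | 2          
Frank | 2          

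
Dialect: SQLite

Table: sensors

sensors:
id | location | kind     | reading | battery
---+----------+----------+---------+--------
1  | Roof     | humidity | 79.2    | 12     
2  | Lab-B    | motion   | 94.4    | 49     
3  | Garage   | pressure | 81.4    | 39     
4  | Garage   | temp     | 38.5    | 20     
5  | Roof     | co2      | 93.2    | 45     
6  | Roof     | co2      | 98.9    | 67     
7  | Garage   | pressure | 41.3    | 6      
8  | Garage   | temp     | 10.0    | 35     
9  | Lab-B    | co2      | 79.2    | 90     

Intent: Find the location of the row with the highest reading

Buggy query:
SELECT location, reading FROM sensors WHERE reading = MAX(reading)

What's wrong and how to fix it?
Bug: MAX(reading) is an aggregate and cannot be used directly in WHERE

Fix: Wrap MAX in a scalar subquery so WHERE compares against a single value

Corrected query:
SELECT location, reading FROM sensors WHERE reading = (SELECT MAX(reading) FROM sensors)

Result:
location | reading
---------+--------
Roof     | 98.9   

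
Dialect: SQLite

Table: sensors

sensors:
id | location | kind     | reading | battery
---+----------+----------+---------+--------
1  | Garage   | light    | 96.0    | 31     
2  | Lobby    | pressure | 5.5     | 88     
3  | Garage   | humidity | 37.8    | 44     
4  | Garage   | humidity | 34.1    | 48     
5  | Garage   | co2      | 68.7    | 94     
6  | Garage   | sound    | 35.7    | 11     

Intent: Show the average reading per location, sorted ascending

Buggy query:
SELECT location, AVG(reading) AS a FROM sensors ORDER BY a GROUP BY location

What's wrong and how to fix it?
Bug: ORDER BY appears before GROUP BY; SQL clause order requires GROUP BY first

Fix: Move ORDER BY to the end, after GROUP BY

Corrected query:
SELECT location, AVG(reading) AS a FROM sensors GROUP BY location ORDER BY a

Result:
location | a    
---------+------
Lobby    | 5.5  
Garage   | 54.46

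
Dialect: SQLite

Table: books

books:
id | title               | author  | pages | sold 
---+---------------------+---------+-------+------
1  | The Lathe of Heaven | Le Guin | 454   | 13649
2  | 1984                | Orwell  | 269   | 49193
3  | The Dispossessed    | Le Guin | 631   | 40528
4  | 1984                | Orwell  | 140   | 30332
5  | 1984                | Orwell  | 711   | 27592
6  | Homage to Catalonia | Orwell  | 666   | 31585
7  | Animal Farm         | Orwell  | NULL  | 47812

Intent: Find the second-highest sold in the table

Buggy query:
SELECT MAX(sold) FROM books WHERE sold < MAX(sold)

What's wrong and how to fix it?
Bug: The inner MAX is an aggregate inside WHERE, which is not allowed

Fix: Compute the overall MAX in a subquery, then take MAX of rows below it

Corrected query:
SELECT MAX(sold) FROM books WHERE sold < (SELECT MAX(sold) FROM books)

Result:
MAX(sold)
---------
47812    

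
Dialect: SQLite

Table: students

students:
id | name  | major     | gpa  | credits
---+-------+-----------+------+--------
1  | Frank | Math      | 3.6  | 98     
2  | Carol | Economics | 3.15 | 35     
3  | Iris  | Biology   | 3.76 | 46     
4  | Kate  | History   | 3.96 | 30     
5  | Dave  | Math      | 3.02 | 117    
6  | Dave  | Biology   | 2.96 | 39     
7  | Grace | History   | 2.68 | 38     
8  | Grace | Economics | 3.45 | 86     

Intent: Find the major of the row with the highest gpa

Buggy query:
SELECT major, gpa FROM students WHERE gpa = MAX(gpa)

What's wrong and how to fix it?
Bug: WHERE is evaluated per row; an aggregate over the whole table isn't defined there

Fix: Use a subquery: WHERE gpa = (SELECT MAX(gpa) FROM students)

Corrected query:
SELECT major, gpa FROM students WHERE gpa = (SELECT MAX(gpa) FROM students)

Result:
major   | gpa 
--------+-----
History | 3.96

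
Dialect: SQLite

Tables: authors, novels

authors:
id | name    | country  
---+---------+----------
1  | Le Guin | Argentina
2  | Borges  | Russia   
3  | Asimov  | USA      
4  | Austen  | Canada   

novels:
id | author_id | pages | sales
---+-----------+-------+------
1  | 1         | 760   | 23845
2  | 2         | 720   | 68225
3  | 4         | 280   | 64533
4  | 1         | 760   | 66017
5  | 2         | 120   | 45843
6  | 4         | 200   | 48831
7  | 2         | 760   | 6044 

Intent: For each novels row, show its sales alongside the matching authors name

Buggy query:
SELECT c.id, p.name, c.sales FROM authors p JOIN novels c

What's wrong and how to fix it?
Bug: JOIN with no ON clause produces a cartesian product; every novels row pairs with every authors row

Fix: Specify the join condition linking the foreign key to the parent id

Corrected query:
SELECT c.id, p.name, c.sales FROM authors p JOIN novels c ON c.author_id = p.id

Result:
id | name    | sales
---+---------+------
1  | Le Guin | 23845
2  | Borges  | 68225
3  | Austen  | 64533
4  | Le Guin | 66017
5  | Borges  | 45843
6  | Austen  | 48831
7  | Borges  | 6044 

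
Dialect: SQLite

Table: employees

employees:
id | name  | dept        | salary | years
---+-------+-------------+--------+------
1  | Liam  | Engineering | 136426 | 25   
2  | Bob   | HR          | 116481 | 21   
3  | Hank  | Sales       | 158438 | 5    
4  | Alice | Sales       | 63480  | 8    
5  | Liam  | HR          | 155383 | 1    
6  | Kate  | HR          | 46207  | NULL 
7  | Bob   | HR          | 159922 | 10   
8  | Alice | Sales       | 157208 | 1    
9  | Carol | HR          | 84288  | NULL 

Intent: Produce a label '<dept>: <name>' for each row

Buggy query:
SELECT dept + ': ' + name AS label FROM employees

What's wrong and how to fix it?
Bug: '+' is numeric addition; on text columns SQLite converts them to 0 instead of concatenating

Fix: Replace + with || to concatenate text

Corrected query:
SELECT dept || ': ' || name AS label FROM employees

Result:
label            
-----------------
Engineering: Liam
HR: Bob          
Sales: Hank      
Sales: Alice     
HR: Liam         
HR: Kate         
HR: Bob          
Sales: Alice     
HR: Carol        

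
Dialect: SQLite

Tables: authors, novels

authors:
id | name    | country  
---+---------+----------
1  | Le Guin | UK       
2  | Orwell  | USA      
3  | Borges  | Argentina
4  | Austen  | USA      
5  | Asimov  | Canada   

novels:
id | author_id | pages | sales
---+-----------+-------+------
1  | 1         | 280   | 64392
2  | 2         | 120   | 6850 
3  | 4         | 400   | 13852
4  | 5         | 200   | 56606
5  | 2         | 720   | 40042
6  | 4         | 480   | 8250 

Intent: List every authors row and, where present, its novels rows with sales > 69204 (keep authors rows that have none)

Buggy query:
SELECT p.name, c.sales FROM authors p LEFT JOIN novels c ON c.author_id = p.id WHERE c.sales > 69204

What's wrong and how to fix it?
Bug: A WHERE condition on the right-hand table after LEFT JOIN drops unmatched parents

Fix: Move the right-table condition into the ON clause so unmatched parents are kept

Corrected query:
SELECT p.name, c.sales FROM authors p LEFT JOIN novels c ON c.author_id = p.id AND c.sales > 69204

Result:
name    | sales
--------+------
Le Guin | NULL 
Orwell  | NULL 
Borges  | NULL 
Austen  | NULL 
Asimov  | NULL 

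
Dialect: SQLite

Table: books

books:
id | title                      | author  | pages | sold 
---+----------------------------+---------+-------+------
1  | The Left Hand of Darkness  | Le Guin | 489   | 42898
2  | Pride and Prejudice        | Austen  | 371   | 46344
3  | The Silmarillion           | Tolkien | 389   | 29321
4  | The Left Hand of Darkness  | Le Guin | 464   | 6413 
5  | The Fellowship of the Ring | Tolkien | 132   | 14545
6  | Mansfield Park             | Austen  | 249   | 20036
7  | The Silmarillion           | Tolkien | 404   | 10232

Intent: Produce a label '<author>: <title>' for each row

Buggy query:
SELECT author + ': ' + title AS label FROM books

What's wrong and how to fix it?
Bug: '+' is numeric addition; on text columns SQLite converts them to 0 instead of concatenating

Fix: Replace + with || to concatenate text

Corrected query:
SELECT author || ': ' || title AS label FROM books

Result:
label                              
-----------------------------------
Le Guin: The Left Hand of Darkness 
Austen: Pride and Prejudice        
Tolkien: The Silmarillion          
Le Guin: The Left Hand of Darkness 
Tolkien: The Fellowship of the Ring
Austen: Mansfield Park             
Tolkien: The Silmarillion          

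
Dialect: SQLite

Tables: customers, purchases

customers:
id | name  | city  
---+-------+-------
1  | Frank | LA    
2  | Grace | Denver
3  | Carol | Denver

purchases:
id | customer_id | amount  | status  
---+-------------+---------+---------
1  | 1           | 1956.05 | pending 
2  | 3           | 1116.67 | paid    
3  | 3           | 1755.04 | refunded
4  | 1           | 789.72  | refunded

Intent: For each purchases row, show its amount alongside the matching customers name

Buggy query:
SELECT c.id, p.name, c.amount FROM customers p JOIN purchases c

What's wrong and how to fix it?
Bug: JOIN with no ON clause produces a cartesian product; every purchases row pairs with every customers row

Fix: Specify the join condition linking the foreign key to the parent id

Corrected query:
SELECT c.id, p.name, c.amount FROM customers p JOIN purchases c ON c.customer_id = p.id

Result:
id | name  | amount 
---+-------+--------
1  | Frank | 1956.05
2  | Carol | 1116.67
3  | Carol | 1755.04
4  | Frank | 789.72 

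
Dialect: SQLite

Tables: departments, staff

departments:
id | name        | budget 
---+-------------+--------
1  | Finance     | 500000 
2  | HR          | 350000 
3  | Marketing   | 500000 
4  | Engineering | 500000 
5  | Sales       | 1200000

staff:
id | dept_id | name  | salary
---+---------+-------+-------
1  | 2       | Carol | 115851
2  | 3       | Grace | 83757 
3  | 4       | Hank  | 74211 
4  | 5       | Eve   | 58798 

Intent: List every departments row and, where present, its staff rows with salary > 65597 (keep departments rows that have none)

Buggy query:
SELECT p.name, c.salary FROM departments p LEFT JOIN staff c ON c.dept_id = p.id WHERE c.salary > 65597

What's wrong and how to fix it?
Bug: A WHERE condition on the right-hand table after LEFT JOIN drops unmatched parents

Fix: Move the right-table condition into the ON clause so unmatched parents are kept

Corrected query:
SELECT p.name, c.salary FROM departments p LEFT JOIN staff c ON c.dept_id = p.id AND c.salary > 65597

Result:
name        | salary
------------+-------
Finance     | NULL  
HR          | 115851
Marketing   | 83757 
Engineering | 74211 
Sales       | NULL  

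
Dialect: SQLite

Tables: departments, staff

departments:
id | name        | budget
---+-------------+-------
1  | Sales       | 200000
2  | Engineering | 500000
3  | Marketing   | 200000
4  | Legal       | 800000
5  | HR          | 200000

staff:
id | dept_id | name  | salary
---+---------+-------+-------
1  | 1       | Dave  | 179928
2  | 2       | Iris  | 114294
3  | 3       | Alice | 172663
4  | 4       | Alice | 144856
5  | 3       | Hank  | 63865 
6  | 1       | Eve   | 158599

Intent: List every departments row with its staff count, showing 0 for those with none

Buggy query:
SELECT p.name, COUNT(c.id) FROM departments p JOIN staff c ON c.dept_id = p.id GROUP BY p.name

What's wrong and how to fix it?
Bug: An inner join excludes parents with zero children

Fix: Switch to LEFT JOIN to retain unmatched parent rows

Corrected query:
SELECT p.name, COUNT(c.id) FROM departments p LEFT JOIN staff c ON c.dept_id = p.id GROUP BY p.name

Result:
name        | COUNT(c.id)
------------+------------
Engineering | 1          
HR          | 0          
Legal       | 1          
Marketing   | 2          
Sales       | 2          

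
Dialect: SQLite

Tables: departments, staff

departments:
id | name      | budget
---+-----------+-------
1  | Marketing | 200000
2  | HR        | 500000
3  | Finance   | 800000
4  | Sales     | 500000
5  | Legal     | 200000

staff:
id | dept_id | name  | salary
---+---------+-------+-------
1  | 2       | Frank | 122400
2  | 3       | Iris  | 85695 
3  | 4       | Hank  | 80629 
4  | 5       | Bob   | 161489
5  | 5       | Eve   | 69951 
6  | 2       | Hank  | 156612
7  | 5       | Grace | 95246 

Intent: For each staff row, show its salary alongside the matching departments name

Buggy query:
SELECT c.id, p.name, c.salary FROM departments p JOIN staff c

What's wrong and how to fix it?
Bug: JOIN with no ON clause produces a cartesian product; every staff row pairs with every departments row

Fix: Specify the join condition linking the foreign key to the parent id

Corrected query:
SELECT c.id, p.name, c.salary FROM departments p JOIN staff c ON c.dept_id = p.id

Result:
id | name    | salary
---+---------+-------
1  | HR      | 122400
2  | Finance | 85695 
3  | Sales   | 80629 
4  | Legal   | 161489
5  | Legal   | 69951 
6  | HR      | 156612
7  | Legal   | 95246 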